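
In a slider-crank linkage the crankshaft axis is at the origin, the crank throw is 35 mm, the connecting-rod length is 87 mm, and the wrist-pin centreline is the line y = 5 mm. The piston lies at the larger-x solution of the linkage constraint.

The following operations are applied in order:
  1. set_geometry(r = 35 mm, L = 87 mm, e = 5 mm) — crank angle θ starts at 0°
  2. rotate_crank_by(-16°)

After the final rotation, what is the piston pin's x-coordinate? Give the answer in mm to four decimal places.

set_geometry: r = 35 mm, L = 87 mm, e = 5 mm; θ ← 0°
rotate_crank_by(-16°): θ ← 0° -16° = -16°
crank pin P = (r cos θ, r sin θ) = (33.644159, -9.647307)
h = r sin θ − e = -9.647307 − 5 = -14.647307
x = r cos θ + √(L² − h²) = 33.644159 + √(7569.0 − 214.5436) = 33.644159 + 85.758127 = 119.402287

119.4023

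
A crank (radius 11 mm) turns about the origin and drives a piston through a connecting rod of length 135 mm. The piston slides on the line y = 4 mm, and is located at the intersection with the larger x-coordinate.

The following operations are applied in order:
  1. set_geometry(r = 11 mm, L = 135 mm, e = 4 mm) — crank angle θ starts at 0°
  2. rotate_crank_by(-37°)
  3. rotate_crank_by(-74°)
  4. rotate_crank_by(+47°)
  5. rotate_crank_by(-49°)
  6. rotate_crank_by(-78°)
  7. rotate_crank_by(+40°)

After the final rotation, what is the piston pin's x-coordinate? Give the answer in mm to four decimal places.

set_geometry: r = 11 mm, L = 135 mm, e = 4 mm; θ ← 0°
rotate_crank_by(-37°): θ ← 0° -37° = -37°
rotate_crank_by(-74°): θ ← -37° -74° = -111°
rotate_crank_by(+47°): θ ← -111° +47° = -64°
rotate_crank_by(-49°): θ ← -64° -49° = -113°
rotate_crank_by(-78°): θ ← -113° -78° = -191°
rotate_crank_by(+40°): θ ← -191° +40° = -151°
crank pin P = (r cos θ, r sin θ) = (-9.620817, -5.332906)
h = r sin θ − e = -5.332906 − 4 = -9.332906
x = r cos θ + √(L² − h²) = -9.620817 + √(18225.0 − 87.1031) = -9.620817 + 134.677009 = 125.056193

125.0562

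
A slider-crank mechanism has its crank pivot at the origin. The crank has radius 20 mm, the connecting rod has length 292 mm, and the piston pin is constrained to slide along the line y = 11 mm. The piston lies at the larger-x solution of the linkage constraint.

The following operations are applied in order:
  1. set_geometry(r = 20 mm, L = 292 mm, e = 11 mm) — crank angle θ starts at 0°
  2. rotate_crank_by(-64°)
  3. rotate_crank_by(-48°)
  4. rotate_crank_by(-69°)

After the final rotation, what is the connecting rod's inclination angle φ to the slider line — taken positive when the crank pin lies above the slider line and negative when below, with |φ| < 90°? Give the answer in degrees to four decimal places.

-2.0904

set_geometry: r = 20 mm, L = 292 mm, e = 11 mm; θ ← 0°
rotate_crank_by(-64°): θ ← 0° -64° = -64°
rotate_crank_by(-48°): θ ← -64° -48° = -112°
rotate_crank_by(-69°): θ ← -112° -69° = -181°
crank pin P = (r cos θ, r sin θ) = (-19.996954, 0.349048)
h = r sin θ − e = 0.349048 − 11 = -10.650952
sin φ = h / L = -10.650952 / 292 = -0.03647586
φ = arcsin(-0.03647586) = -2.090377°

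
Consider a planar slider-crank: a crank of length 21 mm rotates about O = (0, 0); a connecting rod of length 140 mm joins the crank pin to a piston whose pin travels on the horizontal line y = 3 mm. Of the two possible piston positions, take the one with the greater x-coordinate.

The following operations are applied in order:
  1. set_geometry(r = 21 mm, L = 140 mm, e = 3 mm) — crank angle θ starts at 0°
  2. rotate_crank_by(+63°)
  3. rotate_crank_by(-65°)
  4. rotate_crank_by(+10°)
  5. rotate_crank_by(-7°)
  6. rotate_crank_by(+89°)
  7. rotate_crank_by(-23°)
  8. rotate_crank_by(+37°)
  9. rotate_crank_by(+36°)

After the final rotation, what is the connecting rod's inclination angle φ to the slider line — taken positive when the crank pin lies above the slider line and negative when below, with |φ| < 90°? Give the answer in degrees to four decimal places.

set_geometry: r = 21 mm, L = 140 mm, e = 3 mm; θ ← 0°
rotate_crank_by(+63°): θ ← 0° +63° = 63°
rotate_crank_by(-65°): θ ← 63° -65° = -2°
rotate_crank_by(+10°): θ ← -2° +10° = 8°
rotate_crank_by(-7°): θ ← 8° -7° = 1°
rotate_crank_by(+89°): θ ← 1° +89° = 90°
rotate_crank_by(-23°): θ ← 90° -23° = 67°
rotate_crank_by(+37°): θ ← 67° +37° = 104°
rotate_crank_by(+36°): θ ← 104° +36° = 140°
crank pin P = (r cos θ, r sin θ) = (-16.086933, 13.498540)
h = r sin θ − e = 13.498540 − 3 = 10.498540
sin φ = h / L = 10.498540 / 140 = 0.07498957
φ = arcsin(0.07498957) = 4.300623°

4.3006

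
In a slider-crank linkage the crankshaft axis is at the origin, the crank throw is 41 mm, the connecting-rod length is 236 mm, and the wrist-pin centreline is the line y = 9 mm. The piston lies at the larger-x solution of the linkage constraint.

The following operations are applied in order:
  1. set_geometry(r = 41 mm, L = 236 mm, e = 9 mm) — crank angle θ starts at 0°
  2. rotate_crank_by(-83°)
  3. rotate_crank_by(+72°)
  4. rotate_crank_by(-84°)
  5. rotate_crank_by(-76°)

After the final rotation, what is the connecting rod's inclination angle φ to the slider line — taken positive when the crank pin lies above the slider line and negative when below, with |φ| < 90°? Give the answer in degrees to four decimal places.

-3.7448

set_geometry: r = 41 mm, L = 236 mm, e = 9 mm; θ ← 0°
rotate_crank_by(-83°): θ ← 0° -83° = -83°
rotate_crank_by(+72°): θ ← -83° +72° = -11°
rotate_crank_by(-84°): θ ← -11° -84° = -95°
rotate_crank_by(-76°): θ ← -95° -76° = -171°
crank pin P = (r cos θ, r sin θ) = (-40.495222, -6.413813)
h = r sin θ − e = -6.413813 − 9 = -15.413813
sin φ = h / L = -15.413813 / 236 = -0.06531277
φ = arcsin(-0.06531277) = -3.744812°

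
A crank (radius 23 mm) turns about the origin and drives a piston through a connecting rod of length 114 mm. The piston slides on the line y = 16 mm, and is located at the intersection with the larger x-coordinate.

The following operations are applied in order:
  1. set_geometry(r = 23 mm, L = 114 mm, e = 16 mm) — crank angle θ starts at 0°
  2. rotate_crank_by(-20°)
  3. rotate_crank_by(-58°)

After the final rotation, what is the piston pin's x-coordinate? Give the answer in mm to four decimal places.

112.0850

set_geometry: r = 23 mm, L = 114 mm, e = 16 mm; θ ← 0°
rotate_crank_by(-20°): θ ← 0° -20° = -20°
rotate_crank_by(-58°): θ ← -20° -58° = -78°
crank pin P = (r cos θ, r sin θ) = (4.781969, -22.497395)
h = r sin θ − e = -22.497395 − 16 = -38.497395
x = r cos θ + √(L² − h²) = 4.781969 + √(12996.0 − 1482.0494) = 4.781969 + 107.303078 = 112.085047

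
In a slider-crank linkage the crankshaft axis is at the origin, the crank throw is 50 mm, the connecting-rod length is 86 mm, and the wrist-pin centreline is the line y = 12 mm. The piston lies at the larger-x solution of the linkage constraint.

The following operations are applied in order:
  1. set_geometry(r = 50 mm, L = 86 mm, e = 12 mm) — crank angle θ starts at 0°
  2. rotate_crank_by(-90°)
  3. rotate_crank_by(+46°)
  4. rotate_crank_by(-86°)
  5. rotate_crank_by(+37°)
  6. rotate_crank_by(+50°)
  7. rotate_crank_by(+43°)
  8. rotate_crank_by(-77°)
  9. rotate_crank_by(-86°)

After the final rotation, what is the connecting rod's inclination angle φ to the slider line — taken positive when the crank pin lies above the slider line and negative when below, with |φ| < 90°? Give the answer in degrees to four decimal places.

-18.0302

set_geometry: r = 50 mm, L = 86 mm, e = 12 mm; θ ← 0°
rotate_crank_by(-90°): θ ← 0° -90° = -90°
rotate_crank_by(+46°): θ ← -90° +46° = -44°
rotate_crank_by(-86°): θ ← -44° -86° = -130°
rotate_crank_by(+37°): θ ← -130° +37° = -93°
rotate_crank_by(+50°): θ ← -93° +50° = -43°
rotate_crank_by(+43°): θ ← -43° +43° = 0°
rotate_crank_by(-77°): θ ← 0° -77° = -77°
rotate_crank_by(-86°): θ ← -77° -86° = -163°
crank pin P = (r cos θ, r sin θ) = (-47.815238, -14.618585)
h = r sin θ − e = -14.618585 − 12 = -26.618585
sin φ = h / L = -26.618585 / 86 = -0.30951843
φ = arcsin(-0.30951843) = -18.030211°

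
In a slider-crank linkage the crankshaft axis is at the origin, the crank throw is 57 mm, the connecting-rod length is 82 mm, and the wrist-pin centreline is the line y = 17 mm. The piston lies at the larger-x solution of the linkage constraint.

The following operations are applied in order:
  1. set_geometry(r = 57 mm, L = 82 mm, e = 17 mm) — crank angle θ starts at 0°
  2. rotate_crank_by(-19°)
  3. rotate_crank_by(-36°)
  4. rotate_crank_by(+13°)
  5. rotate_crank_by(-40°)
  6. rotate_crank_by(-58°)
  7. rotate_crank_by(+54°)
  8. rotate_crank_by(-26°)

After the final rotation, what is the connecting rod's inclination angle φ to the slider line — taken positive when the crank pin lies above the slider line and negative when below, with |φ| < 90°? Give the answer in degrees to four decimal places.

-58.4105

set_geometry: r = 57 mm, L = 82 mm, e = 17 mm; θ ← 0°
rotate_crank_by(-19°): θ ← 0° -19° = -19°
rotate_crank_by(-36°): θ ← -19° -36° = -55°
rotate_crank_by(+13°): θ ← -55° +13° = -42°
rotate_crank_by(-40°): θ ← -42° -40° = -82°
rotate_crank_by(-58°): θ ← -82° -58° = -140°
rotate_crank_by(+54°): θ ← -140° +54° = -86°
rotate_crank_by(-26°): θ ← -86° -26° = -112°
crank pin P = (r cos θ, r sin θ) = (-21.352576, -52.849480)
h = r sin θ − e = -52.849480 − 17 = -69.849480
sin φ = h / L = -69.849480 / 82 = -0.85182292
φ = arcsin(-0.85182292) = -58.410498°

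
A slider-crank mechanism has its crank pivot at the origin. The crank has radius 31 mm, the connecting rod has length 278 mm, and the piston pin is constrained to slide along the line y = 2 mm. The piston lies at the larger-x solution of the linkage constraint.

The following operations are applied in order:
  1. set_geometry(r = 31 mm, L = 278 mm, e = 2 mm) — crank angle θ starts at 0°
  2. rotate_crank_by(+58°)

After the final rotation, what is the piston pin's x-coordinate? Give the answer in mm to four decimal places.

set_geometry: r = 31 mm, L = 278 mm, e = 2 mm; θ ← 0°
rotate_crank_by(+58°): θ ← 0° +58° = 58°
crank pin P = (r cos θ, r sin θ) = (16.427497, 26.289491)
h = r sin θ − e = 26.289491 − 2 = 24.289491
x = r cos θ + √(L² − h²) = 16.427497 + √(77284.0 − 589.9794) = 16.427497 + 276.936853 = 293.364350

293.3644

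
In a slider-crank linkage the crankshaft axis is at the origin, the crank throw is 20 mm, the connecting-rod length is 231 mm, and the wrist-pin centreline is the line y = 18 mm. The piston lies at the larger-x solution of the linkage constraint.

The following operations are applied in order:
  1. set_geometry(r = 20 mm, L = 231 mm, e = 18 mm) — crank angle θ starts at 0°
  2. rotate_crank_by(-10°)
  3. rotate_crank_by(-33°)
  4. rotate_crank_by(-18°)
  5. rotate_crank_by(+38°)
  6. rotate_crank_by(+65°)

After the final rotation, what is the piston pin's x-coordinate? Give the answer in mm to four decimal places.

set_geometry: r = 20 mm, L = 231 mm, e = 18 mm; θ ← 0°
rotate_crank_by(-10°): θ ← 0° -10° = -10°
rotate_crank_by(-33°): θ ← -10° -33° = -43°
rotate_crank_by(-18°): θ ← -43° -18° = -61°
rotate_crank_by(+38°): θ ← -61° +38° = -23°
rotate_crank_by(+65°): θ ← -23° +65° = 42°
crank pin P = (r cos θ, r sin θ) = (14.862897, 13.382612)
h = r sin θ − e = 13.382612 − 18 = -4.617388
x = r cos θ + √(L² − h²) = 14.862897 + √(53361.0 − 21.3203) = 14.862897 + 230.953848 = 245.816744

245.8167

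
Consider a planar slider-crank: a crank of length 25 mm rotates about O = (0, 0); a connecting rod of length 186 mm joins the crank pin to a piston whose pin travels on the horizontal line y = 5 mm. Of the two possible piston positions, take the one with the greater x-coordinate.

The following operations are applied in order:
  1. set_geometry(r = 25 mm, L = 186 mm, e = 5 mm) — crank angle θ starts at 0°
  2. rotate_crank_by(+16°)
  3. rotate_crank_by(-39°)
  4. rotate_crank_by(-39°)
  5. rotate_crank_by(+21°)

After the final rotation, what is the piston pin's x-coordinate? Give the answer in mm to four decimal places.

set_geometry: r = 25 mm, L = 186 mm, e = 5 mm; θ ← 0°
rotate_crank_by(+16°): θ ← 0° +16° = 16°
rotate_crank_by(-39°): θ ← 16° -39° = -23°
rotate_crank_by(-39°): θ ← -23° -39° = -62°
rotate_crank_by(+21°): θ ← -62° +21° = -41°
crank pin P = (r cos θ, r sin θ) = (18.867740, -16.401476)
h = r sin θ − e = -16.401476 − 5 = -21.401476
x = r cos θ + √(L² − h²) = 18.867740 + √(34596.0 − 458.0232) = 18.867740 + 184.764653 = 203.632392

203.6324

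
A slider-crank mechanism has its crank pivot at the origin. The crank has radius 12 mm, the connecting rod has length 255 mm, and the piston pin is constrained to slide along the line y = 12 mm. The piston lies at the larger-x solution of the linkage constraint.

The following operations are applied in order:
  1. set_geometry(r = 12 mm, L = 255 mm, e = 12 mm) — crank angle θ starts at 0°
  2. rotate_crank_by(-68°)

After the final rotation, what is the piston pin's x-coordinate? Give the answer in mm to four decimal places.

258.4444

set_geometry: r = 12 mm, L = 255 mm, e = 12 mm; θ ← 0°
rotate_crank_by(-68°): θ ← 0° -68° = -68°
crank pin P = (r cos θ, r sin θ) = (4.495279, -11.126206)
h = r sin θ − e = -11.126206 − 12 = -23.126206
x = r cos θ + √(L² − h²) = 4.495279 + √(65025.0 − 534.8214) = 4.495279 + 253.949165 = 258.444444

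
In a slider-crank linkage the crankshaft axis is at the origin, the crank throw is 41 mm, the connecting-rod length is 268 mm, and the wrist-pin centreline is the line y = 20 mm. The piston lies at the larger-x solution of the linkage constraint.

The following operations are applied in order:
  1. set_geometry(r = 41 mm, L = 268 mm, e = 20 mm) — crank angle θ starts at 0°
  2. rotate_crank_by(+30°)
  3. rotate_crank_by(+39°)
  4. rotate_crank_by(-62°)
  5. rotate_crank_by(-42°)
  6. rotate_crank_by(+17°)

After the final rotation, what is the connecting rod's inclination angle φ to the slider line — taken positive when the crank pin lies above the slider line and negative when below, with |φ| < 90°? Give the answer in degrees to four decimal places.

set_geometry: r = 41 mm, L = 268 mm, e = 20 mm; θ ← 0°
rotate_crank_by(+30°): θ ← 0° +30° = 30°
rotate_crank_by(+39°): θ ← 30° +39° = 69°
rotate_crank_by(-62°): θ ← 69° -62° = 7°
rotate_crank_by(-42°): θ ← 7° -42° = -35°
rotate_crank_by(+17°): θ ← -35° +17° = -18°
crank pin P = (r cos θ, r sin θ) = (38.993317, -12.669697)
h = r sin θ − e = -12.669697 − 20 = -32.669697
sin φ = h / L = -32.669697 / 268 = -0.12190185
φ = arcsin(-0.12190185) = -7.001877°

-7.0019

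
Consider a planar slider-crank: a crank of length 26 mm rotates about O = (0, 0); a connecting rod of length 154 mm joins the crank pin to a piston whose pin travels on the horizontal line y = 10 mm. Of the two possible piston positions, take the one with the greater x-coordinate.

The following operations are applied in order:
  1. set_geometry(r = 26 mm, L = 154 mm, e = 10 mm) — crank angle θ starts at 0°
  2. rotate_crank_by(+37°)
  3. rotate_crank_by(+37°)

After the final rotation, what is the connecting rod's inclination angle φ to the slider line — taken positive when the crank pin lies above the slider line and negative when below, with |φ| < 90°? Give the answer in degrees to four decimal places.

5.5869

set_geometry: r = 26 mm, L = 154 mm, e = 10 mm; θ ← 0°
rotate_crank_by(+37°): θ ← 0° +37° = 37°
rotate_crank_by(+37°): θ ← 37° +37° = 74°
crank pin P = (r cos θ, r sin θ) = (7.166571, 24.992804)
h = r sin θ − e = 24.992804 − 10 = 14.992804
sin φ = h / L = 14.992804 / 154 = 0.09735587
φ = arcsin(0.09735587) = 5.586930°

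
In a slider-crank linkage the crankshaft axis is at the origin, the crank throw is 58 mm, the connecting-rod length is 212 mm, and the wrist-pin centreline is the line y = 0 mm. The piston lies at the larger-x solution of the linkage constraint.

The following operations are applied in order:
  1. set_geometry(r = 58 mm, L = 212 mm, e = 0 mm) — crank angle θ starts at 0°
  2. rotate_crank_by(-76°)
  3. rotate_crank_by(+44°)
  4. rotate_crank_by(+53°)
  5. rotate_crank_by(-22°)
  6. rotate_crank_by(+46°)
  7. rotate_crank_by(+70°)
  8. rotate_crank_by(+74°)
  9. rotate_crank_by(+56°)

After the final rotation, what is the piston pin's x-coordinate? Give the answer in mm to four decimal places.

180.8679

set_geometry: r = 58 mm, L = 212 mm, e = 0 mm; θ ← 0°
rotate_crank_by(-76°): θ ← 0° -76° = -76°
rotate_crank_by(+44°): θ ← -76° +44° = -32°
rotate_crank_by(+53°): θ ← -32° +53° = 21°
rotate_crank_by(-22°): θ ← 21° -22° = -1°
rotate_crank_by(+46°): θ ← -1° +46° = 45°
rotate_crank_by(+70°): θ ← 45° +70° = 115°
rotate_crank_by(+74°): θ ← 115° +74° = 189°
rotate_crank_by(+56°): θ ← 189° +56° = 245°
crank pin P = (r cos θ, r sin θ) = (-24.511859, -52.565852)
h = r sin θ − e = -52.565852 − 0 = -52.565852
x = r cos θ + √(L² − h²) = -24.511859 + √(44944.0 − 2763.1688) = -24.511859 + 205.379725 = 180.867865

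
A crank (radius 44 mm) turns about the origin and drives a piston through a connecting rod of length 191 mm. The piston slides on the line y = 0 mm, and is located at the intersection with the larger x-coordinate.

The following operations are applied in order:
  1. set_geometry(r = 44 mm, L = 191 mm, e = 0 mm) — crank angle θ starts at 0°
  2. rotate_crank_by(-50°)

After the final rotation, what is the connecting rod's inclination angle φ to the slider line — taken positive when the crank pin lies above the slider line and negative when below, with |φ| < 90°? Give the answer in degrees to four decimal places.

-10.1643

set_geometry: r = 44 mm, L = 191 mm, e = 0 mm; θ ← 0°
rotate_crank_by(-50°): θ ← 0° -50° = -50°
crank pin P = (r cos θ, r sin θ) = (28.282655, -33.705955)
h = r sin θ − e = -33.705955 − 0 = -33.705955
sin φ = h / L = -33.705955 / 191 = -0.17647097
φ = arcsin(-0.17647097) = -10.164271°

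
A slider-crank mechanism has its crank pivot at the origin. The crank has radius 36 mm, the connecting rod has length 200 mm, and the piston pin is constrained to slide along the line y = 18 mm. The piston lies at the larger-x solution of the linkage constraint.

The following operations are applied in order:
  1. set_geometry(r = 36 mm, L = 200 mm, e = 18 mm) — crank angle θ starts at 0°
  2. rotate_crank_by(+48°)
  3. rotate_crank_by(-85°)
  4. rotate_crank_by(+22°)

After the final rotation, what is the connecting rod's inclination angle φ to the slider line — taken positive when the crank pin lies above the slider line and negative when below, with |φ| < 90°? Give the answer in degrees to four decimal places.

set_geometry: r = 36 mm, L = 200 mm, e = 18 mm; θ ← 0°
rotate_crank_by(+48°): θ ← 0° +48° = 48°
rotate_crank_by(-85°): θ ← 48° -85° = -37°
rotate_crank_by(+22°): θ ← -37° +22° = -15°
crank pin P = (r cos θ, r sin θ) = (34.773330, -9.317486)
h = r sin θ − e = -9.317486 − 18 = -27.317486
sin φ = h / L = -27.317486 / 200 = -0.13658743
φ = arcsin(-0.13658743) = -7.850423°

-7.8504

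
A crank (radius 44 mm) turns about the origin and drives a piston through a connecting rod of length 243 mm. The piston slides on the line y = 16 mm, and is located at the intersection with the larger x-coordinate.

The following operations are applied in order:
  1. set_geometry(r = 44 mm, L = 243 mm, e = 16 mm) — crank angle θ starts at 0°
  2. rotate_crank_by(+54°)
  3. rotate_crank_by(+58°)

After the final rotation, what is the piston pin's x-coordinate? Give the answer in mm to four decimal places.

set_geometry: r = 44 mm, L = 243 mm, e = 16 mm; θ ← 0°
rotate_crank_by(+54°): θ ← 0° +54° = 54°
rotate_crank_by(+58°): θ ← 54° +58° = 112°
crank pin P = (r cos θ, r sin θ) = (-16.482690, 40.796090)
h = r sin θ − e = 40.796090 − 16 = 24.796090
x = r cos θ + √(L² − h²) = -16.482690 + √(59049.0 − 614.8461) = -16.482690 + 241.731574 = 225.248884

225.2489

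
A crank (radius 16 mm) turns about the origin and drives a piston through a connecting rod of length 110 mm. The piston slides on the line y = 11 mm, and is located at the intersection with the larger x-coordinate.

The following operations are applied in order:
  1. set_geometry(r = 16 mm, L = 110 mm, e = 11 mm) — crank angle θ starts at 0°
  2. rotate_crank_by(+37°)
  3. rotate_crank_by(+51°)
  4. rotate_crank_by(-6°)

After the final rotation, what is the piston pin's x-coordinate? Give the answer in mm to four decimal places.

112.1200

set_geometry: r = 16 mm, L = 110 mm, e = 11 mm; θ ← 0°
rotate_crank_by(+37°): θ ← 0° +37° = 37°
rotate_crank_by(+51°): θ ← 37° +51° = 88°
rotate_crank_by(-6°): θ ← 88° -6° = 82°
crank pin P = (r cos θ, r sin θ) = (2.226770, 15.844289)
h = r sin θ − e = 15.844289 − 11 = 4.844289
x = r cos θ + √(L² − h²) = 2.226770 + √(12100.0 − 23.4671) = 2.226770 + 109.893279 = 112.120049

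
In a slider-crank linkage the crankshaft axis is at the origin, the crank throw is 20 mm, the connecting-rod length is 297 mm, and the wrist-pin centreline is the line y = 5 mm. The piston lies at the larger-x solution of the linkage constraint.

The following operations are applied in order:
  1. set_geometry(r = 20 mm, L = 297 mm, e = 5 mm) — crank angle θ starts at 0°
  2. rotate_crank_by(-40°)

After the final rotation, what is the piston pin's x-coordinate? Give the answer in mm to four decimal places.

311.7837

set_geometry: r = 20 mm, L = 297 mm, e = 5 mm; θ ← 0°
rotate_crank_by(-40°): θ ← 0° -40° = -40°
crank pin P = (r cos θ, r sin θ) = (15.320889, -12.855752)
h = r sin θ − e = -12.855752 − 5 = -17.855752
x = r cos θ + √(L² − h²) = 15.320889 + √(88209.0 − 318.8279) = 15.320889 + 296.462767 = 311.783656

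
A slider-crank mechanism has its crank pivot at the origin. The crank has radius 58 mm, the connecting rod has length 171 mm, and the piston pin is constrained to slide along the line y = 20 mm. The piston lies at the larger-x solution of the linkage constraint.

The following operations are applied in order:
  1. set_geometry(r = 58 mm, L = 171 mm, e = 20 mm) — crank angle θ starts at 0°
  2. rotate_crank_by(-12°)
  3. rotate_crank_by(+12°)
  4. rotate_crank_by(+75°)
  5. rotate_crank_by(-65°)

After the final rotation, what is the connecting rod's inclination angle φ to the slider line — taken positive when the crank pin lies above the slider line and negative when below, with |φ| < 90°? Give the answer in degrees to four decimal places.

set_geometry: r = 58 mm, L = 171 mm, e = 20 mm; θ ← 0°
rotate_crank_by(-12°): θ ← 0° -12° = -12°
rotate_crank_by(+12°): θ ← -12° +12° = 0°
rotate_crank_by(+75°): θ ← 0° +75° = 75°
rotate_crank_by(-65°): θ ← 75° -65° = 10°
crank pin P = (r cos θ, r sin θ) = (57.118850, 10.071594)
h = r sin θ − e = 10.071594 − 20 = -9.928406
sin φ = h / L = -9.928406 / 171 = -0.05806085
φ = arcsin(-0.05806085) = -3.328514°

-3.3285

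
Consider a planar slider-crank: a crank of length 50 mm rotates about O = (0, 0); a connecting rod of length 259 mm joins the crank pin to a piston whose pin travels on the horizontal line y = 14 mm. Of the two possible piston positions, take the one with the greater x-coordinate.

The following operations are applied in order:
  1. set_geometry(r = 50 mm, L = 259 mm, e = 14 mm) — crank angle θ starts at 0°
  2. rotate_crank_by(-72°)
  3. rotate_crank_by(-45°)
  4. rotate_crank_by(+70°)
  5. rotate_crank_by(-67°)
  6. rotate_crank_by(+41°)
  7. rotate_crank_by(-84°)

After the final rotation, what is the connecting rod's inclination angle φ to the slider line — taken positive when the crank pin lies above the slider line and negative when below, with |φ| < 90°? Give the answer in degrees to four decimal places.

set_geometry: r = 50 mm, L = 259 mm, e = 14 mm; θ ← 0°
rotate_crank_by(-72°): θ ← 0° -72° = -72°
rotate_crank_by(-45°): θ ← -72° -45° = -117°
rotate_crank_by(+70°): θ ← -117° +70° = -47°
rotate_crank_by(-67°): θ ← -47° -67° = -114°
rotate_crank_by(+41°): θ ← -114° +41° = -73°
rotate_crank_by(-84°): θ ← -73° -84° = -157°
crank pin P = (r cos θ, r sin θ) = (-46.025243, -19.536556)
h = r sin θ − e = -19.536556 − 14 = -33.536556
sin φ = h / L = -33.536556 / 259 = -0.12948477
φ = arcsin(-0.12948477) = -7.439820°

-7.4398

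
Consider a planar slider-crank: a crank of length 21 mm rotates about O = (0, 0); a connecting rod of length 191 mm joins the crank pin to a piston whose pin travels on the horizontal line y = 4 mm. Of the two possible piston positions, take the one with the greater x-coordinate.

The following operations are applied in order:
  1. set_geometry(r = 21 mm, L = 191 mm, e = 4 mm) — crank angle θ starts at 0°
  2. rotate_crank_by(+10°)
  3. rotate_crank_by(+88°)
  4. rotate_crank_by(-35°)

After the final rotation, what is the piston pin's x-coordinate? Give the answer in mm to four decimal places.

set_geometry: r = 21 mm, L = 191 mm, e = 4 mm; θ ← 0°
rotate_crank_by(+10°): θ ← 0° +10° = 10°
rotate_crank_by(+88°): θ ← 10° +88° = 98°
rotate_crank_by(-35°): θ ← 98° -35° = 63°
crank pin P = (r cos θ, r sin θ) = (9.533800, 18.711137)
h = r sin θ − e = 18.711137 − 4 = 14.711137
x = r cos θ + √(L² − h²) = 9.533800 + √(36481.0 − 216.4176) = 9.533800 + 190.432619 = 199.966420

199.9664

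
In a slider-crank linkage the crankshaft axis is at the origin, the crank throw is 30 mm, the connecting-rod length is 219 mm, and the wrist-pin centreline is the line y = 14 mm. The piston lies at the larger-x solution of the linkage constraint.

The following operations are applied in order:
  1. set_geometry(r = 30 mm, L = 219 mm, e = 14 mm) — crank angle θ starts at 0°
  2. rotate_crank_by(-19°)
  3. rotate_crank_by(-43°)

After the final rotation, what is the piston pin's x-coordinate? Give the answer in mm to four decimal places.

229.3089

set_geometry: r = 30 mm, L = 219 mm, e = 14 mm; θ ← 0°
rotate_crank_by(-19°): θ ← 0° -19° = -19°
rotate_crank_by(-43°): θ ← -19° -43° = -62°
crank pin P = (r cos θ, r sin θ) = (14.084147, -26.488428)
h = r sin θ − e = -26.488428 − 14 = -40.488428
x = r cos θ + √(L² − h²) = 14.084147 + √(47961.0 − 1639.3128) = 14.084147 + 215.224737 = 229.308883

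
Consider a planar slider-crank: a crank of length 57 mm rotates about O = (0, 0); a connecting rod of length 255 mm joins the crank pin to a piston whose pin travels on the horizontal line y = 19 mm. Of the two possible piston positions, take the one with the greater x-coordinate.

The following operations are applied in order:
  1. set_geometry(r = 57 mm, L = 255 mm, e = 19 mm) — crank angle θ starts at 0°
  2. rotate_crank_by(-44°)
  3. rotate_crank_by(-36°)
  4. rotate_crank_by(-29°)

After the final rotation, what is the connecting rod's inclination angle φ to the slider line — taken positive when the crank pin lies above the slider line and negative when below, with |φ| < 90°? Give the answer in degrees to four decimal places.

set_geometry: r = 57 mm, L = 255 mm, e = 19 mm; θ ← 0°
rotate_crank_by(-44°): θ ← 0° -44° = -44°
rotate_crank_by(-36°): θ ← -44° -36° = -80°
rotate_crank_by(-29°): θ ← -80° -29° = -109°
crank pin P = (r cos θ, r sin θ) = (-18.557385, -53.894559)
h = r sin θ − e = -53.894559 − 19 = -72.894559
sin φ = h / L = -72.894559 / 255 = -0.28586101
φ = arcsin(-0.28586101) = -16.610322°

-16.6103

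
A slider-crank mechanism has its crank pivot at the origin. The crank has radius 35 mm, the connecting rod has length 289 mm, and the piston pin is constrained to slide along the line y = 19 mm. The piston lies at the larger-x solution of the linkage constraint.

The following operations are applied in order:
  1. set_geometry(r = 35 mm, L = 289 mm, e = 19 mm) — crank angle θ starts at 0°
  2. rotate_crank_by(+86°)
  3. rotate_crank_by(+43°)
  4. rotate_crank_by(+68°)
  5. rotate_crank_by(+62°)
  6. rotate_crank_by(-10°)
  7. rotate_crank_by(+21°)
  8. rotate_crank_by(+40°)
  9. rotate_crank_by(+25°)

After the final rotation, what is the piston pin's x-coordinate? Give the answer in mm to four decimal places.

set_geometry: r = 35 mm, L = 289 mm, e = 19 mm; θ ← 0°
rotate_crank_by(+86°): θ ← 0° +86° = 86°
rotate_crank_by(+43°): θ ← 86° +43° = 129°
rotate_crank_by(+68°): θ ← 129° +68° = 197°
rotate_crank_by(+62°): θ ← 197° +62° = 259°
rotate_crank_by(-10°): θ ← 259° -10° = 249°
rotate_crank_by(+21°): θ ← 249° +21° = 270°
rotate_crank_by(+40°): θ ← 270° +40° = 310°
rotate_crank_by(+25°): θ ← 310° +25° = 335°
crank pin P = (r cos θ, r sin θ) = (31.720773, -14.791639)
h = r sin θ − e = -14.791639 − 19 = -33.791639
x = r cos θ + √(L² − h²) = 31.720773 + √(83521.0 − 1141.8749) = 31.720773 + 287.017639 = 318.738412

318.7384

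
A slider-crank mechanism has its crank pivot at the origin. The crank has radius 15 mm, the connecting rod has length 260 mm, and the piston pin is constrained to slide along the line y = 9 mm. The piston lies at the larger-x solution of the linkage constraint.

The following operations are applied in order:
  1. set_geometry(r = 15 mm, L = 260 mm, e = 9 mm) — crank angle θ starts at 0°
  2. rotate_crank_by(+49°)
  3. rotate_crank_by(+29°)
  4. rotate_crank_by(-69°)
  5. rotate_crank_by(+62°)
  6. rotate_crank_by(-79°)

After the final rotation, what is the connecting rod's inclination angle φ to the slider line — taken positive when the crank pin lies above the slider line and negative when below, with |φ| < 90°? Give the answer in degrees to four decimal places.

-2.4441

set_geometry: r = 15 mm, L = 260 mm, e = 9 mm; θ ← 0°
rotate_crank_by(+49°): θ ← 0° +49° = 49°
rotate_crank_by(+29°): θ ← 49° +29° = 78°
rotate_crank_by(-69°): θ ← 78° -69° = 9°
rotate_crank_by(+62°): θ ← 9° +62° = 71°
rotate_crank_by(-79°): θ ← 71° -79° = -8°
crank pin P = (r cos θ, r sin θ) = (14.854021, -2.087597)
h = r sin θ − e = -2.087597 − 9 = -11.087597
sin φ = h / L = -11.087597 / 260 = -0.04264460
φ = arcsin(-0.04264460) = -2.444097°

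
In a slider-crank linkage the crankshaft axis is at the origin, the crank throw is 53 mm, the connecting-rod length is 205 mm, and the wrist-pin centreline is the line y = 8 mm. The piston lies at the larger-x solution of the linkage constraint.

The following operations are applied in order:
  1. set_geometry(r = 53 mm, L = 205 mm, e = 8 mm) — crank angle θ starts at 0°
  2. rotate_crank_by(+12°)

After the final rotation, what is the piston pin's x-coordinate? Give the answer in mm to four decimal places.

set_geometry: r = 53 mm, L = 205 mm, e = 8 mm; θ ← 0°
rotate_crank_by(+12°): θ ← 0° +12° = 12°
crank pin P = (r cos θ, r sin θ) = (51.841823, 11.019320)
h = r sin θ − e = 11.019320 − 8 = 3.019320
x = r cos θ + √(L² − h²) = 51.841823 + √(42025.0 − 9.1163) = 51.841823 + 204.977764 = 256.819587

256.8196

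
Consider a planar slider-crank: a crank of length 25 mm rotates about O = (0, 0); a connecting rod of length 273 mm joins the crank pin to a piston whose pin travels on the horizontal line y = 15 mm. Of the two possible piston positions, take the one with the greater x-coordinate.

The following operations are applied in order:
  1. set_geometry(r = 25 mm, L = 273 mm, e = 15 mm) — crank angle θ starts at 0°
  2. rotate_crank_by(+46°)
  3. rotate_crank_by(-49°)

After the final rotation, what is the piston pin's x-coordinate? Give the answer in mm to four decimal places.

297.4782

set_geometry: r = 25 mm, L = 273 mm, e = 15 mm; θ ← 0°
rotate_crank_by(+46°): θ ← 0° +46° = 46°
rotate_crank_by(-49°): θ ← 46° -49° = -3°
crank pin P = (r cos θ, r sin θ) = (24.965738, -1.308399)
h = r sin θ − e = -1.308399 − 15 = -16.308399
x = r cos θ + √(L² − h²) = 24.965738 + √(74529.0 − 265.9639) = 24.965738 + 272.512451 = 297.478190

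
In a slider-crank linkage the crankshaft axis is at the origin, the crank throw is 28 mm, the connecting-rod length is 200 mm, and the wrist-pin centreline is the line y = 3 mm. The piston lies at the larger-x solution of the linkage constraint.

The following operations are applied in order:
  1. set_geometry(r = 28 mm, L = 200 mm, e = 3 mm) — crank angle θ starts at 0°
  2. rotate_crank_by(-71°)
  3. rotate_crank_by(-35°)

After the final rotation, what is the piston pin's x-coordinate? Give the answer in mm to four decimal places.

190.0322

set_geometry: r = 28 mm, L = 200 mm, e = 3 mm; θ ← 0°
rotate_crank_by(-71°): θ ← 0° -71° = -71°
rotate_crank_by(-35°): θ ← -71° -35° = -106°
crank pin P = (r cos θ, r sin θ) = (-7.717846, -26.915327)
h = r sin θ − e = -26.915327 − 3 = -29.915327
x = r cos θ + √(L² − h²) = -7.717846 + √(40000.0 − 894.9268) = -7.717846 + 197.750027 = 190.032181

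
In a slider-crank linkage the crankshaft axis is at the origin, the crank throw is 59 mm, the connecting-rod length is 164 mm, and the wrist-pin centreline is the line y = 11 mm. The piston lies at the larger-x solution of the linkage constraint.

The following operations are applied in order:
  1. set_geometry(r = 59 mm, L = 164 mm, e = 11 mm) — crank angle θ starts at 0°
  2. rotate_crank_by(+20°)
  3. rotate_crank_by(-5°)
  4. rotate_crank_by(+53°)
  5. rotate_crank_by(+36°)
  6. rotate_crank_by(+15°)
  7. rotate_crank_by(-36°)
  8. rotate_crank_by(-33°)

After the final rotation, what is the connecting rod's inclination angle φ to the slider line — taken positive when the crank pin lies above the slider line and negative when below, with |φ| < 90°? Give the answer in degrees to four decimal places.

set_geometry: r = 59 mm, L = 164 mm, e = 11 mm; θ ← 0°
rotate_crank_by(+20°): θ ← 0° +20° = 20°
rotate_crank_by(-5°): θ ← 20° -5° = 15°
rotate_crank_by(+53°): θ ← 15° +53° = 68°
rotate_crank_by(+36°): θ ← 68° +36° = 104°
rotate_crank_by(+15°): θ ← 104° +15° = 119°
rotate_crank_by(-36°): θ ← 119° -36° = 83°
rotate_crank_by(-33°): θ ← 83° -33° = 50°
crank pin P = (r cos θ, r sin θ) = (37.924469, 45.196622)
h = r sin θ − e = 45.196622 − 11 = 34.196622
sin φ = h / L = 34.196622 / 164 = 0.20851599
φ = arcsin(0.20851599) = 12.035400°

12.0354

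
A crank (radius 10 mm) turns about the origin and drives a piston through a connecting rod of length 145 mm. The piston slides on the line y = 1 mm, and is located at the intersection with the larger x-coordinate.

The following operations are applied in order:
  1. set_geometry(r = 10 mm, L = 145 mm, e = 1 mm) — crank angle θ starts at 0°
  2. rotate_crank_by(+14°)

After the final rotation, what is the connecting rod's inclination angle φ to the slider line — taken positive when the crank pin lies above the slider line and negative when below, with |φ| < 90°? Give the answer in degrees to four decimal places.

set_geometry: r = 10 mm, L = 145 mm, e = 1 mm; θ ← 0°
rotate_crank_by(+14°): θ ← 0° +14° = 14°
crank pin P = (r cos θ, r sin θ) = (9.702957, 2.419219)
h = r sin θ − e = 2.419219 − 1 = 1.419219
sin φ = h / L = 1.419219 / 145 = 0.00978772
φ = arcsin(0.00978772) = 0.560804°

0.5608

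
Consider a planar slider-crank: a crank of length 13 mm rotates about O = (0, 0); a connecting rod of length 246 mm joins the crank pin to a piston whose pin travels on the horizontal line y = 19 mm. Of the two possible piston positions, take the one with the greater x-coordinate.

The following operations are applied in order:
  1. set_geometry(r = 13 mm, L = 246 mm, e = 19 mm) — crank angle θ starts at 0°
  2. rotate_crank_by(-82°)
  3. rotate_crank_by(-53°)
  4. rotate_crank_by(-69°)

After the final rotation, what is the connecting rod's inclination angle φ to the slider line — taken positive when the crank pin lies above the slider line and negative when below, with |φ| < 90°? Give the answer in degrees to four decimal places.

set_geometry: r = 13 mm, L = 246 mm, e = 19 mm; θ ← 0°
rotate_crank_by(-82°): θ ← 0° -82° = -82°
rotate_crank_by(-53°): θ ← -82° -53° = -135°
rotate_crank_by(-69°): θ ← -135° -69° = -204°
crank pin P = (r cos θ, r sin θ) = (-11.876091, 5.287576)
h = r sin θ − e = 5.287576 − 19 = -13.712424
sin φ = h / L = -13.712424 / 246 = -0.05574156
φ = arcsin(-0.05574156) = -3.195412°

-3.1954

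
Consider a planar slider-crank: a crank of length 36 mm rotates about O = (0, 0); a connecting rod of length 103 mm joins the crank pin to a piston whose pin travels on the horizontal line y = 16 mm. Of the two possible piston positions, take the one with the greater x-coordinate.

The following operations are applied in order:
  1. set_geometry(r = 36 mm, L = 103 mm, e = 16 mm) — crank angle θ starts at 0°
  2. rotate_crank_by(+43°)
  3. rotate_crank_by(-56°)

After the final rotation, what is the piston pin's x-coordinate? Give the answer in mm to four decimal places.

135.2186

set_geometry: r = 36 mm, L = 103 mm, e = 16 mm; θ ← 0°
rotate_crank_by(+43°): θ ← 0° +43° = 43°
rotate_crank_by(-56°): θ ← 43° -56° = -13°
crank pin P = (r cos θ, r sin θ) = (35.077322, -8.098238)
h = r sin θ − e = -8.098238 − 16 = -24.098238
x = r cos θ + √(L² − h²) = 35.077322 + √(10609.0 − 580.7251) = 35.077322 + 100.141275 = 135.218597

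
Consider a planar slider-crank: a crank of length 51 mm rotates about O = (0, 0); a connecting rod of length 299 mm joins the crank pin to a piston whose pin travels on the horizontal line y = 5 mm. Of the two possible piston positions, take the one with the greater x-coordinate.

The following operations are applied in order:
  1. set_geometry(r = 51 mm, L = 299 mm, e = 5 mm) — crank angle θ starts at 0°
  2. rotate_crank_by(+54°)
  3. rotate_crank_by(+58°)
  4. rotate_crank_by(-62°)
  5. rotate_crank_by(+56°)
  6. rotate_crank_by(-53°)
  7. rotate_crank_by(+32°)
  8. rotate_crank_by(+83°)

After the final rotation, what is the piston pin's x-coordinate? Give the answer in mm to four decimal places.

249.0620

set_geometry: r = 51 mm, L = 299 mm, e = 5 mm; θ ← 0°
rotate_crank_by(+54°): θ ← 0° +54° = 54°
rotate_crank_by(+58°): θ ← 54° +58° = 112°
rotate_crank_by(-62°): θ ← 112° -62° = 50°
rotate_crank_by(+56°): θ ← 50° +56° = 106°
rotate_crank_by(-53°): θ ← 106° -53° = 53°
rotate_crank_by(+32°): θ ← 53° +32° = 85°
rotate_crank_by(+83°): θ ← 85° +83° = 168°
crank pin P = (r cos θ, r sin θ) = (-49.885528, 10.603496)
h = r sin θ − e = 10.603496 − 5 = 5.603496
x = r cos θ + √(L² − h²) = -49.885528 + √(89401.0 − 31.3992) = -49.885528 + 298.947488 = 249.061961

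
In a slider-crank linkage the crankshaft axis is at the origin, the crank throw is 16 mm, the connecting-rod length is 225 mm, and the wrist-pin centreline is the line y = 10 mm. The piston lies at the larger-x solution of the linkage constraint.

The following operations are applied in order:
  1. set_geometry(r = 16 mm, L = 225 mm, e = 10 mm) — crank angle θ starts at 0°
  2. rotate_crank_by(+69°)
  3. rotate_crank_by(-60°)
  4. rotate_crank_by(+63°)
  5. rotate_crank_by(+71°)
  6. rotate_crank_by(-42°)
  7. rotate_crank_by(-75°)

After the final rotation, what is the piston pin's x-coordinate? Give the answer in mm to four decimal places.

set_geometry: r = 16 mm, L = 225 mm, e = 10 mm; θ ← 0°
rotate_crank_by(+69°): θ ← 0° +69° = 69°
rotate_crank_by(-60°): θ ← 69° -60° = 9°
rotate_crank_by(+63°): θ ← 9° +63° = 72°
rotate_crank_by(+71°): θ ← 72° +71° = 143°
rotate_crank_by(-42°): θ ← 143° -42° = 101°
rotate_crank_by(-75°): θ ← 101° -75° = 26°
crank pin P = (r cos θ, r sin θ) = (14.380705, 7.013938)
h = r sin θ − e = 7.013938 − 10 = -2.986062
x = r cos θ + √(L² − h²) = 14.380705 + √(50625.0 − 8.9166) = 14.380705 + 224.980185 = 239.360889

239.3609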